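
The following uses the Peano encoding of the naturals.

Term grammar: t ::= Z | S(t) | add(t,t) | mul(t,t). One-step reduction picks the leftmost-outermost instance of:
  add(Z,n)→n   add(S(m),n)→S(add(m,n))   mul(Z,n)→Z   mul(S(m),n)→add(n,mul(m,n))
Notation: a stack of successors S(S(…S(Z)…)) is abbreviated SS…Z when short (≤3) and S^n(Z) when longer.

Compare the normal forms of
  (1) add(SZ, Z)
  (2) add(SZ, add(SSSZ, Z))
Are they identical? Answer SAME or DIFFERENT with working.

Answer: DIFFERENT — A ⇓ SZ, B ⇓ S^4(Z)

Reduction:
Term A:
  start: add(SZ, Z)
  [1] S(add(Z, Z))
  [2] SZ

Term B:
  start: add(SZ, add(SSSZ, Z))
  [1] S(add(Z, add(SSSZ, Z)))
  [2] S(add(SSSZ, Z))
  [3] S(S(add(SSZ, Z)))
  [4] S(S(S(add(SZ, Z))))
  [5] S(S(S(S(add(Z, Z)))))
  [6] S^4(Z)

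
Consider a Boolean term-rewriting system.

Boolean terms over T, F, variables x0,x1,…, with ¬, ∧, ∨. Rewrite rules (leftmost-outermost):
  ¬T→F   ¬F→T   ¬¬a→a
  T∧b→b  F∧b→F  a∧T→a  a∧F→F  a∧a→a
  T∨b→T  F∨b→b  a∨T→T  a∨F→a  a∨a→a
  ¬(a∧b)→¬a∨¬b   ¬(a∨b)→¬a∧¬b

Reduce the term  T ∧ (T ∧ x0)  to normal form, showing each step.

Answer: normal form = x0  (in 2 steps)

Working:
  start: T ∧ (T ∧ x0)
  →1  T ∧ x0
  →2  x0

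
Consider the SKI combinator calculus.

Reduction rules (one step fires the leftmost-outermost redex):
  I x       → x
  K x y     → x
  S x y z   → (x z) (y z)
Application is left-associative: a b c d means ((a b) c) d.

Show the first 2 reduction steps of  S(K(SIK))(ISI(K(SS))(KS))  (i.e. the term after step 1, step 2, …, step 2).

Answer: after 2 steps: S(K(SIK))(I(KS)(K(SS)(KS)))

Reduction:
  start: S(K(SIK))(ISI(K(SS))(KS))
  [1] S(K(SIK))(SI(K(SS))(KS))
  [2] S(K(SIK))(I(KS)(K(SS)(KS)))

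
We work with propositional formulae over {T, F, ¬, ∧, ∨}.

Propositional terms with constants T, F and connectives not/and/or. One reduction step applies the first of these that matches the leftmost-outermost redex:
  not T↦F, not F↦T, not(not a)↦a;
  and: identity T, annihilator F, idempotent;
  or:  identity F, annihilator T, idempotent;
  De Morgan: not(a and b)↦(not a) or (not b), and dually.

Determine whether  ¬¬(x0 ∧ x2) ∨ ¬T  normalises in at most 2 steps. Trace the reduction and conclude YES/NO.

  start: ¬¬(x0 ∧ x2) ∨ ¬T
  step 1: (x0 ∧ x2) ∨ ¬T
  step 2: (x0 ∧ x2) ∨ F

Answer: NO — after 2 steps the term is (x0 ∧ x2) ∨ F, not yet normal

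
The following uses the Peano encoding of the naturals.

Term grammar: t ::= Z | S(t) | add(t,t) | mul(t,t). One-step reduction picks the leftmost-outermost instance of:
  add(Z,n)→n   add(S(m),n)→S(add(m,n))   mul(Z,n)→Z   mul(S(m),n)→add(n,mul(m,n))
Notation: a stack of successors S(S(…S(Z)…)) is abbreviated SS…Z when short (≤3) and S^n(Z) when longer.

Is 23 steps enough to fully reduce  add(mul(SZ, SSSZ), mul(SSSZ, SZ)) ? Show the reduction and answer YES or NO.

Answer: YES — reaches normal form S^6(Z) in 20 ≤ 23 steps

Reduction:
  start: add(mul(SZ, SSSZ), mul(SSSZ, SZ))
  step 1: add(add(SSSZ, mul(Z, SSSZ)), mul(SSSZ, SZ))
  step 2: add(S(add(SSZ, mul(Z, SSSZ))), mul(SSSZ, SZ))
  step 3: S(add(add(SSZ, mul(Z, SSSZ)), mul(SSSZ, SZ)))
  step 4: S(add(S(add(SZ, mul(Z, SSSZ))), mul(SSSZ, SZ)))
  step 5: S(S(add(add(SZ, mul(Z, SSSZ)), mul(SSSZ, SZ))))
  step 6: S(S(add(S(add(Z, mul(Z, SSSZ))), mul(SSSZ, SZ))))
  step 7: S(S(S(add(add(Z, mul(Z, SSSZ)), mul(SSSZ, SZ)))))
  step 8: S(S(S(add(mul(Z, SSSZ), mul(SSSZ, SZ)))))
  step 9: S(S(S(add(Z, mul(SSSZ, SZ)))))
  step 10: S(S(S(mul(SSSZ, SZ))))
  step 11: S(S(S(add(SZ, mul(SSZ, SZ)))))
  step 12: S(S(S(S(add(Z, mul(SSZ, SZ))))))
  step 13: S(S(S(S(mul(SSZ, SZ)))))
  step 14: S(S(S(S(add(SZ, mul(SZ, SZ))))))
  step 15: S(S(S(S(S(add(Z, mul(SZ, SZ)))))))
  step 16: S(S(S(S(S(mul(SZ, SZ))))))
  step 17: S(S(S(S(S(add(SZ, mul(Z, SZ)))))))
  step 18: S(S(S(S(S(S(add(Z, mul(Z, SZ))))))))
  step 19: S(S(S(S(S(S(mul(Z, SZ)))))))
  step 20: S^6(Z)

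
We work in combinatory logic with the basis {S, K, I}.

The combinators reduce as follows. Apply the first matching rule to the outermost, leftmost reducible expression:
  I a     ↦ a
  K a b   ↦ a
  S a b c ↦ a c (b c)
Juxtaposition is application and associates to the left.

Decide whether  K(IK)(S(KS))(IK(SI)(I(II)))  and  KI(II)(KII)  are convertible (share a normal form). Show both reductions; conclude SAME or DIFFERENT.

Term A:
  start: K(IK)(S(KS))(IK(SI)(I(II)))
  step 1: IK(IK(SI)(I(II)))
  step 2: K(IK(SI)(I(II)))
  step 3: K(K(SI)(I(II)))
  step 4: K(SI)

Term B:
  start: KI(II)(KII)
  step 1: I(KII)
  step 2: KII
  step 3: I

Answer: DIFFERENT — A ⇓ K(SI), B ⇓ I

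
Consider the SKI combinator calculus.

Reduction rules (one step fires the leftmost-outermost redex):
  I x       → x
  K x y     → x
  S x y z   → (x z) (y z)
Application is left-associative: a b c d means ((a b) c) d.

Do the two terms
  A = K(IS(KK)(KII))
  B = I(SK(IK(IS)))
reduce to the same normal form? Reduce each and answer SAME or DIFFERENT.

Term A:
  start: K(IS(KK)(KII))
  step 1: K(S(KK)(KII))
  step 2: K(S(KK)I)

Term B:
  start: I(SK(IK(IS)))
  step 1: SK(IK(IS))
  step 2: SK(K(IS))
  step 3: SK(KS)

Answer: DIFFERENT — A ⇓ K(S(KK)I), B ⇓ SK(KS)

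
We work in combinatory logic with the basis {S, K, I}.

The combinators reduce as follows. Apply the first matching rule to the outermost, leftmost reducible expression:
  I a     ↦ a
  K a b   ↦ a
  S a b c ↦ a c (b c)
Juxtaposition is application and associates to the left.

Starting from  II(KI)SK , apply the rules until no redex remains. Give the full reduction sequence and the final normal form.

Answer: normal form = K  (in 4 steps)

Working:
  start: II(KI)SK
  [1] I(KI)SK
  [2] KISK
  [3] IK
  [4] K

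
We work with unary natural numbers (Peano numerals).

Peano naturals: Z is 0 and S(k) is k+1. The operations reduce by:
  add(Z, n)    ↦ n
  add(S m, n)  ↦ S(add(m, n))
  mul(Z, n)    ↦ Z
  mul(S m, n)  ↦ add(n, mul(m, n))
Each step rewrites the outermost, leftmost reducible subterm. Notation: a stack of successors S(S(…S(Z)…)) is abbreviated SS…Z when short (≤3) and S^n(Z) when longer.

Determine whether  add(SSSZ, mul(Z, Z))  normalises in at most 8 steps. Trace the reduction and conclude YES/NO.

Answer: YES — reaches normal form SSSZ in 5 ≤ 8 steps

Reduction:
  start: add(SSSZ, mul(Z, Z))
  step 1: S(add(SSZ, mul(Z, Z)))
  step 2: S(S(add(SZ, mul(Z, Z))))
  step 3: S(S(S(add(Z, mul(Z, Z)))))
  step 4: S(S(S(mul(Z, Z))))
  step 5: SSSZ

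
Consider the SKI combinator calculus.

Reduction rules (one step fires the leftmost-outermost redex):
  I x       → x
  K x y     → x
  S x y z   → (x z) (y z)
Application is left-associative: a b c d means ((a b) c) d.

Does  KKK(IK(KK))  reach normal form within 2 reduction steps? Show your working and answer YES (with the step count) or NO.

Answer: YES — reaches normal form K(K(KK)) in 2 ≤ 2 steps

Derivation:
  start: KKK(IK(KK))
  [1] K(IK(KK))
  [2] K(K(KK))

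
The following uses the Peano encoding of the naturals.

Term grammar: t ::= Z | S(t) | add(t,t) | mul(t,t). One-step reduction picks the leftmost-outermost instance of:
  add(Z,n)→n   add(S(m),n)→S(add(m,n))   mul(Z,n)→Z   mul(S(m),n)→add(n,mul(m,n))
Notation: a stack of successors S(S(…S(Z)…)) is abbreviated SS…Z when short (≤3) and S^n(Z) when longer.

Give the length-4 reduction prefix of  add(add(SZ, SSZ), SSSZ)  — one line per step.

  start: add(add(SZ, SSZ), SSSZ)
  →1  add(S(add(Z, SSZ)), SSSZ)
  →2  S(add(add(Z, SSZ), SSSZ))
  →3  S(add(SSZ, SSSZ))
  →4  S(S(add(SZ, SSSZ)))

Answer: after 4 steps: S(S(add(SZ, SSSZ)))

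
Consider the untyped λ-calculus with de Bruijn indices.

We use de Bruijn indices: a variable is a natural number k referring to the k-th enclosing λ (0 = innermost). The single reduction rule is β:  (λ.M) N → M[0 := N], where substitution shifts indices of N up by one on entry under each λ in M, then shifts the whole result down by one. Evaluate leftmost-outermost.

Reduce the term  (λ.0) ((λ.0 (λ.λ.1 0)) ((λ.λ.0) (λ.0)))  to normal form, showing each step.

Answer: normal form = λ.λ.1 0  (in 4 steps)

Working:
  start: (λ.0) ((λ.0 (λ.λ.1 0)) ((λ.λ.0) (λ.0)))
  [1] (λ.0 (λ.λ.1 0)) ((λ.λ.0) (λ.0))
  [2] (λ.λ.0) (λ.0) (λ.λ.1 0)
  [3] (λ.0) (λ.λ.1 0)
  [4] λ.λ.1 0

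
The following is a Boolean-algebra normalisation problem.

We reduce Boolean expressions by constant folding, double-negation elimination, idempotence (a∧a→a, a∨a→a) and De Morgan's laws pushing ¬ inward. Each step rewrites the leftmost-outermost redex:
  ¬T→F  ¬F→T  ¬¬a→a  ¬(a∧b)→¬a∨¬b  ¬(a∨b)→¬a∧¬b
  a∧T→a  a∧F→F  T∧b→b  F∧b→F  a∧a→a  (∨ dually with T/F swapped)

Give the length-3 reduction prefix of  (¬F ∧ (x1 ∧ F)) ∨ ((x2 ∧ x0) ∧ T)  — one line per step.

  start: (¬F ∧ (x1 ∧ F)) ∨ ((x2 ∧ x0) ∧ T)
  [1] (T ∧ (x1 ∧ F)) ∨ ((x2 ∧ x0) ∧ T)
  [2] (x1 ∧ F) ∨ ((x2 ∧ x0) ∧ T)
  [3] F ∨ ((x2 ∧ x0) ∧ T)

Answer: after 3 steps: F ∨ ((x2 ∧ x0) ∧ T)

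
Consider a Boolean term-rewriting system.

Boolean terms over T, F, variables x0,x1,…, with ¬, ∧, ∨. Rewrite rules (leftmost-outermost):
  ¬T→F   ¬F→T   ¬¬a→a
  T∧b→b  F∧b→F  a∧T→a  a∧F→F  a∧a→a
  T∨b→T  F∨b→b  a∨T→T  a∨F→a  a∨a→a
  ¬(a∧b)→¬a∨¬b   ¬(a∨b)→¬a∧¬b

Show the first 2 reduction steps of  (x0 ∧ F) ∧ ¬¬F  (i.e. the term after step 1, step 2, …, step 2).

  start: (x0 ∧ F) ∧ ¬¬F
  [1] F ∧ ¬¬F
  [2] F

Answer: after 2 steps: F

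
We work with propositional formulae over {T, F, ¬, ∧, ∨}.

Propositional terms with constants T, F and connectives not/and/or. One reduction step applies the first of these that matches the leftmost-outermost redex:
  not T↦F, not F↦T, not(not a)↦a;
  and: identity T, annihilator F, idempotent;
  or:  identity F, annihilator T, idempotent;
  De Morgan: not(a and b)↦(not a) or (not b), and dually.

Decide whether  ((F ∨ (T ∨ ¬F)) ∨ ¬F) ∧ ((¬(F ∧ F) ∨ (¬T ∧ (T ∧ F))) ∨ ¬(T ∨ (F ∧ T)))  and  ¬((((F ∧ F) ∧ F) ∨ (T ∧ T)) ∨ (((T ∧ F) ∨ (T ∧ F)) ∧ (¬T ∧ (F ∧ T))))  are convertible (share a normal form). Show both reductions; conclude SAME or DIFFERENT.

Term A:
  start: ((F ∨ (T ∨ ¬F)) ∨ ¬F) ∧ ((¬(F ∧ F) ∨ (¬T ∧ (T ∧ F))) ∨ ¬(T ∨ (F ∧ T)))
  →1  ((T ∨ ¬F) ∨ ¬F) ∧ ((¬(F ∧ F) ∨ (¬T ∧ (T ∧ F))) ∨ ¬(T ∨ (F ∧ T)))
  →2  (T ∨ ¬F) ∧ ((¬(F ∧ F) ∨ (¬T ∧ (T ∧ F))) ∨ ¬(T ∨ (F ∧ T)))
  →3  T ∧ ((¬(F ∧ F) ∨ (¬T ∧ (T ∧ F))) ∨ ¬(T ∨ (F ∧ T)))
  →4  (¬(F ∧ F) ∨ (¬T ∧ (T ∧ F))) ∨ ¬(T ∨ (F ∧ T))
  →5  ((¬F ∨ ¬F) ∨ (¬T ∧ (T ∧ F))) ∨ ¬(T ∨ (F ∧ T))
  →6  (¬F ∨ (¬T ∧ (T ∧ F))) ∨ ¬(T ∨ (F ∧ T))
  →7  (T ∨ (¬T ∧ (T ∧ F))) ∨ ¬(T ∨ (F ∧ T))
  →8  T ∨ ¬(T ∨ (F ∧ T))
  →9  T

Term B:
  start: ¬((((F ∧ F) ∧ F) ∨ (T ∧ T)) ∨ (((T ∧ F) ∨ (T ∧ F)) ∧ (¬T ∧ (F ∧ T))))
  →1  ¬(((F ∧ F) ∧ F) ∨ (T ∧ T)) ∧ ¬(((T ∧ F) ∨ (T ∧ F)) ∧ (¬T ∧ (F ∧ T)))
  →2  (¬((F ∧ F) ∧ F) ∧ ¬(T ∧ T)) ∧ ¬(((T ∧ F) ∨ (T ∧ F)) ∧ (¬T ∧ (F ∧ T)))
  →3  ((¬(F ∧ F) ∨ ¬F) ∧ ¬(T ∧ T)) ∧ ¬(((T ∧ F) ∨ (T ∧ F)) ∧ (¬T ∧ (F ∧ T)))
  →4  (((¬F ∨ ¬F) ∨ ¬F) ∧ ¬(T ∧ T)) ∧ ¬(((T ∧ F) ∨ (T ∧ F)) ∧ (¬T ∧ (F ∧ T)))
  →5  ((¬F ∨ ¬F) ∧ ¬(T ∧ T)) ∧ ¬(((T ∧ F) ∨ (T ∧ F)) ∧ (¬T ∧ (F ∧ T)))
  →6  (¬F ∧ ¬(T ∧ T)) ∧ ¬(((T ∧ F) ∨ (T ∧ F)) ∧ (¬T ∧ (F ∧ T)))
  →7  (T ∧ ¬(T ∧ T)) ∧ ¬(((T ∧ F) ∨ (T ∧ F)) ∧ (¬T ∧ (F ∧ T)))
  →8  ¬(T ∧ T) ∧ ¬(((T ∧ F) ∨ (T ∧ F)) ∧ (¬T ∧ (F ∧ T)))
  →9  (¬T ∨ ¬T) ∧ ¬(((T ∧ F) ∨ (T ∧ F)) ∧ (¬T ∧ (F ∧ T)))
  →10  ¬T ∧ ¬(((T ∧ F) ∨ (T ∧ F)) ∧ (¬T ∧ (F ∧ T)))
  →11  F ∧ ¬(((T ∧ F) ∨ (T ∧ F)) ∧ (¬T ∧ (F ∧ T)))
  →12  F

Answer: DIFFERENT — A ⇓ T, B ⇓ F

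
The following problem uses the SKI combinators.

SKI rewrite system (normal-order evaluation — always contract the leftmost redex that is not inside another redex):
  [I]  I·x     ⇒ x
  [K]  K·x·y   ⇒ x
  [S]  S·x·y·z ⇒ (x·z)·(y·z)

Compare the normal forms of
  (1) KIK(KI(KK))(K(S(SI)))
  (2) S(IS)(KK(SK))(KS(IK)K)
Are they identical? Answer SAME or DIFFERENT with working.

Term A:
  start: KIK(KI(KK))(K(S(SI)))
  [1] I(KI(KK))(K(S(SI)))
  [2] KI(KK)(K(S(SI)))
  [3] I(K(S(SI)))
  [4] K(S(SI))

Term B:
  start: S(IS)(KK(SK))(KS(IK)K)
  [1] IS(KS(IK)K)(KK(SK)(KS(IK)K))
  [2] S(KS(IK)K)(KK(SK)(KS(IK)K))
  [3] S(SK)(KK(SK)(KS(IK)K))
  [4] S(SK)(K(KS(IK)K))
  [5] S(SK)(K(SK))

Answer: DIFFERENT — A ⇓ K(S(SI)), B ⇓ S(SK)(K(SK))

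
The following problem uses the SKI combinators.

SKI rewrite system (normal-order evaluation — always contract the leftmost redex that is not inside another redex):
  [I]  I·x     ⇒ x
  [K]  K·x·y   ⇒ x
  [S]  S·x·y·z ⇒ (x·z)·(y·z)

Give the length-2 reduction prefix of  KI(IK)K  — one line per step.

Answer: after 2 steps: K

Reduction:
  start: KI(IK)K
  step 1: IK
  step 2: K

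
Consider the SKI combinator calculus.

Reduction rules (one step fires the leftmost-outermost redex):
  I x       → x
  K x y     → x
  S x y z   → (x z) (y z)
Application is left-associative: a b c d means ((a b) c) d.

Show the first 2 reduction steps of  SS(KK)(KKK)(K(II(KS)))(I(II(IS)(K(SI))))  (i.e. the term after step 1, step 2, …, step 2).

Answer: after 2 steps: KKK(K(II(KS)))(KK(KKK)(K(II(KS))))(I(II(IS)(K(SI))))

Reduction:
  start: SS(KK)(KKK)(K(II(KS)))(I(II(IS)(K(SI))))
  [1] S(KKK)(KK(KKK))(K(II(KS)))(I(II(IS)(K(SI))))
  [2] KKK(K(II(KS)))(KK(KKK)(K(II(KS))))(I(II(IS)(K(SI))))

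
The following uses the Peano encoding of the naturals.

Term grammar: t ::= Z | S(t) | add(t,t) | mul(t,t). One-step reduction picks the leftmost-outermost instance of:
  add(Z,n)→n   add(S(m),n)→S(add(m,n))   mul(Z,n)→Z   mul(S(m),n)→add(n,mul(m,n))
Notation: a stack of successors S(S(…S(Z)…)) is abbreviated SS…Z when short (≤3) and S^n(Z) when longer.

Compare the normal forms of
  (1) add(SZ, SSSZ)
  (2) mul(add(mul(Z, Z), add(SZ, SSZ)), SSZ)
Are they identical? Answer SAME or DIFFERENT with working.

Answer: DIFFERENT — A ⇓ S^4(Z), B ⇓ S^6(Z)

Reduction:
Term A:
  start: add(SZ, SSSZ)
  [1] S(add(Z, SSSZ))
  [2] S^4(Z)

Term B:
  start: mul(add(mul(Z, Z), add(SZ, SSZ)), SSZ)
  [1] mul(add(Z, add(SZ, SSZ)), SSZ)
  [2] mul(add(SZ, SSZ), SSZ)
  [3] mul(S(add(Z, SSZ)), SSZ)
  [4] add(SSZ, mul(add(Z, SSZ), SSZ))
  [5] S(add(SZ, mul(add(Z, SSZ), SSZ)))
  [6] S(S(add(Z, mul(add(Z, SSZ), SSZ))))
  [7] S(S(mul(add(Z, SSZ), SSZ)))
  [8] S(S(mul(SSZ, SSZ)))
  [9] S(S(add(SSZ, mul(SZ, SSZ))))
  [10] S(S(S(add(SZ, mul(SZ, SSZ)))))
  [11] S(S(S(S(add(Z, mul(SZ, SSZ))))))
  [12] S(S(S(S(mul(SZ, SSZ)))))
  [13] S(S(S(S(add(SSZ, mul(Z, SSZ))))))
  [14] S(S(S(S(S(add(SZ, mul(Z, SSZ)))))))
  [15] S(S(S(S(S(S(add(Z, mul(Z, SSZ))))))))
  [16] S(S(S(S(S(S(mul(Z, SSZ)))))))
  [17] S^6(Z)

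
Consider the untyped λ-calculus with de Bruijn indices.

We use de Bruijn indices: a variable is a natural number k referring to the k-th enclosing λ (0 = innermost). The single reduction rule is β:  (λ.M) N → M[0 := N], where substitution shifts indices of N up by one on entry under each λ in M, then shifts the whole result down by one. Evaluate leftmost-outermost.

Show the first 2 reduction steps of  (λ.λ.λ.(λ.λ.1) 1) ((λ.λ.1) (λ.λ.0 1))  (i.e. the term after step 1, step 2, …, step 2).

  start: (λ.λ.λ.(λ.λ.1) 1) ((λ.λ.1) (λ.λ.0 1))
  step 1: λ.λ.(λ.λ.1) 1
  step 2: λ.λ.λ.2

Answer: after 2 steps: λ.λ.λ.2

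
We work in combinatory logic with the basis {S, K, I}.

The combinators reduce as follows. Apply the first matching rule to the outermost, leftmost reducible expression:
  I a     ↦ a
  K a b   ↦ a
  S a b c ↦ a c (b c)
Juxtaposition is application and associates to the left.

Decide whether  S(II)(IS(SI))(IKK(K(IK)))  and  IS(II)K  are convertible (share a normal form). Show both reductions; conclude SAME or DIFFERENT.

Answer: DIFFERENT — A ⇓ K(S(SI)K), B ⇓ SIK

Working:
Term A:
  start: S(II)(IS(SI))(IKK(K(IK)))
  [1] II(IKK(K(IK)))(IS(SI)(IKK(K(IK))))
  [2] I(IKK(K(IK)))(IS(SI)(IKK(K(IK))))
  [3] IKK(K(IK))(IS(SI)(IKK(K(IK))))
  [4] KK(K(IK))(IS(SI)(IKK(K(IK))))
  [5] K(IS(SI)(IKK(K(IK))))
  [6] K(S(SI)(IKK(K(IK))))
  [7] K(S(SI)(KK(K(IK))))
  [8] K(S(SI)K)

Term B:
  start: IS(II)K
  [1] S(II)K
  [2] SIK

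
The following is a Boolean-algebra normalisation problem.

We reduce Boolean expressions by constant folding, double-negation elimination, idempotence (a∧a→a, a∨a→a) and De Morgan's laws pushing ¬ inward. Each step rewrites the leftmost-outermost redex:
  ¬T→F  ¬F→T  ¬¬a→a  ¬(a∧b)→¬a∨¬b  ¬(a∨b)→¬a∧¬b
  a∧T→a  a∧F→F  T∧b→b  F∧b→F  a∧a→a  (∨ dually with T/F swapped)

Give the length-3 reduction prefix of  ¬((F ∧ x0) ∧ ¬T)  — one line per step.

  start: ¬((F ∧ x0) ∧ ¬T)
  step 1: ¬(F ∧ x0) ∨ ¬¬T
  step 2: (¬F ∨ ¬x0) ∨ ¬¬T
  step 3: (T ∨ ¬x0) ∨ ¬¬T

Answer: after 3 steps: (T ∨ ¬x0) ∨ ¬¬T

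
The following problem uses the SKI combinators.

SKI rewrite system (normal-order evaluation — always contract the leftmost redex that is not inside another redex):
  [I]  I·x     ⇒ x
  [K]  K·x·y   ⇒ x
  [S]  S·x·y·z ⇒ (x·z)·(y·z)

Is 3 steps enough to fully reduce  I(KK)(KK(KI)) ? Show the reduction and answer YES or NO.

  start: I(KK)(KK(KI))
  [1] KK(KK(KI))
  [2] K

Answer: YES — reaches normal form K in 2 ≤ 3 steps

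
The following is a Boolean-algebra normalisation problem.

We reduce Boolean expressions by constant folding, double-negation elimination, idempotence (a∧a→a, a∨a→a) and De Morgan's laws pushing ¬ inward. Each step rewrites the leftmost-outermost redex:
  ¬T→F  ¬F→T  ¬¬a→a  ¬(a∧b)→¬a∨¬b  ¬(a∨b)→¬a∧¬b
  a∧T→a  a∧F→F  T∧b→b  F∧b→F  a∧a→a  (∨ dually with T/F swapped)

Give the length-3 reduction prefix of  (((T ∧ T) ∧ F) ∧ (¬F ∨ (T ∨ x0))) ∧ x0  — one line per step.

Answer: after 3 steps: F

Working:
  start: (((T ∧ T) ∧ F) ∧ (¬F ∨ (T ∨ x0))) ∧ x0
  [1] (F ∧ (¬F ∨ (T ∨ x0))) ∧ x0
  [2] F ∧ x0
  [3] F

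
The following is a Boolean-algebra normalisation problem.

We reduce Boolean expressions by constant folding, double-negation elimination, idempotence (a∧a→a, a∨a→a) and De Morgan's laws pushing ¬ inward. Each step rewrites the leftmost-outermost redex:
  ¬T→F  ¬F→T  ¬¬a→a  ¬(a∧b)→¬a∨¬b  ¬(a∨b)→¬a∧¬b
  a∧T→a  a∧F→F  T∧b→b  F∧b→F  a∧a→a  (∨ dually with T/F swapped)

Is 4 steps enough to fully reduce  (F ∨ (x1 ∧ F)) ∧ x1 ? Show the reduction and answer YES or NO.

Answer: YES — reaches normal form F in 3 ≤ 4 steps

Derivation:
  start: (F ∨ (x1 ∧ F)) ∧ x1
  →1  (x1 ∧ F) ∧ x1
  →2  F ∧ x1
  →3  F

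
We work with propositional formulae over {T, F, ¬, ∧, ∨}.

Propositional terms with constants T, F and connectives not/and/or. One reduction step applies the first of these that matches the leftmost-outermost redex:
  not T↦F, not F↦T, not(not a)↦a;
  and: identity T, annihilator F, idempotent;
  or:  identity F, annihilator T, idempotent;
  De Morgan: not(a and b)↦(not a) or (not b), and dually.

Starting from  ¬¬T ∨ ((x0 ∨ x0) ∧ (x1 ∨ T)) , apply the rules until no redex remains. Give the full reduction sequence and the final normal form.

Answer: normal form = T  (in 2 steps)

Derivation:
  start: ¬¬T ∨ ((x0 ∨ x0) ∧ (x1 ∨ T))
  [1] T ∨ ((x0 ∨ x0) ∧ (x1 ∨ T))
  [2] T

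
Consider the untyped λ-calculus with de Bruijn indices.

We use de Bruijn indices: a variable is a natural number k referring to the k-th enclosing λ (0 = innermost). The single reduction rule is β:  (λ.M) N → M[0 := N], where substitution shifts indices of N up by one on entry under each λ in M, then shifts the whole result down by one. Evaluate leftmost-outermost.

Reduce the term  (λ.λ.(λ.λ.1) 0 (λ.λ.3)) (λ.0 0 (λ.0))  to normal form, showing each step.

  start: (λ.λ.(λ.λ.1) 0 (λ.λ.3)) (λ.0 0 (λ.0))
  step 1: λ.(λ.λ.1) 0 (λ.λ.λ.0 0 (λ.0))
  step 2: λ.(λ.1) (λ.λ.λ.0 0 (λ.0))
  step 3: λ.0

Answer: normal form = λ.0  (in 3 steps)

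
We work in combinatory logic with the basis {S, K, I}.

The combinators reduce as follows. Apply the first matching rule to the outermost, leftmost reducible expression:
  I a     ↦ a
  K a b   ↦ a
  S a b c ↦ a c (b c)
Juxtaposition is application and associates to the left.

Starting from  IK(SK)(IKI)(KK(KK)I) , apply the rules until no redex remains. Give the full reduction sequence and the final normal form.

Answer: normal form = SK(KI)  (in 3 steps)

Working:
  start: IK(SK)(IKI)(KK(KK)I)
  →1  K(SK)(IKI)(KK(KK)I)
  →2  SK(KK(KK)I)
  →3  SK(KI)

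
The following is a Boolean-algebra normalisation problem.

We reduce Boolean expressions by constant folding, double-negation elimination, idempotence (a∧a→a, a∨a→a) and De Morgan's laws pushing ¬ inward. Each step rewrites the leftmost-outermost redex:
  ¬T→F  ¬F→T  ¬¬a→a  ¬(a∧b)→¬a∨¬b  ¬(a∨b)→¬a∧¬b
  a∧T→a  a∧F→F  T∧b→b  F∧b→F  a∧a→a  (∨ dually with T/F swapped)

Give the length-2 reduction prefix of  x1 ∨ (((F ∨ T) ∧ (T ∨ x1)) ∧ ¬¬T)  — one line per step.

Answer: after 2 steps: x1 ∨ ((T ∨ x1) ∧ ¬¬T)

Working:
  start: x1 ∨ (((F ∨ T) ∧ (T ∨ x1)) ∧ ¬¬T)
  →1  x1 ∨ ((T ∧ (T ∨ x1)) ∧ ¬¬T)
  →2  x1 ∨ ((T ∨ x1) ∧ ¬¬T)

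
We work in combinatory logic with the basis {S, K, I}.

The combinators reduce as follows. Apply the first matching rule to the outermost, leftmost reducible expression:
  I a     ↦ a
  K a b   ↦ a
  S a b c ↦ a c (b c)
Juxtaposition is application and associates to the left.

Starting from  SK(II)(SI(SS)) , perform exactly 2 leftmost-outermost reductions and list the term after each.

  start: SK(II)(SI(SS))
  step 1: K(SI(SS))(II(SI(SS)))
  step 2: SI(SS)

Answer: after 2 steps: SI(SS)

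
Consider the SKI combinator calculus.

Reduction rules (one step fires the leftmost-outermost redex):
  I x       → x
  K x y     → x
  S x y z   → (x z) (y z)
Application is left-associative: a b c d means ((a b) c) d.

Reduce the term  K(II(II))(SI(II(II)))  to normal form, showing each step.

Answer: normal form = I  (in 4 steps)

Working:
  start: K(II(II))(SI(II(II)))
  step 1: II(II)
  step 2: I(II)
  step 3: II
  step 4: I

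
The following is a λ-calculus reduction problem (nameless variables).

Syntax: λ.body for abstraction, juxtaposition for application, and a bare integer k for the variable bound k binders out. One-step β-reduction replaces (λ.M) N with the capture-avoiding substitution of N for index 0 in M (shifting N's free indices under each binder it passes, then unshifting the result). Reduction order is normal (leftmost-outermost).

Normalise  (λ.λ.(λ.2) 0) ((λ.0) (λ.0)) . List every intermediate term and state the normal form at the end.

  start: (λ.λ.(λ.2) 0) ((λ.0) (λ.0))
  →1  λ.(λ.(λ.0) (λ.0)) 0
  →2  λ.(λ.0) (λ.0)
  →3  λ.λ.0

Answer: normal form = λ.λ.0  (in 3 steps)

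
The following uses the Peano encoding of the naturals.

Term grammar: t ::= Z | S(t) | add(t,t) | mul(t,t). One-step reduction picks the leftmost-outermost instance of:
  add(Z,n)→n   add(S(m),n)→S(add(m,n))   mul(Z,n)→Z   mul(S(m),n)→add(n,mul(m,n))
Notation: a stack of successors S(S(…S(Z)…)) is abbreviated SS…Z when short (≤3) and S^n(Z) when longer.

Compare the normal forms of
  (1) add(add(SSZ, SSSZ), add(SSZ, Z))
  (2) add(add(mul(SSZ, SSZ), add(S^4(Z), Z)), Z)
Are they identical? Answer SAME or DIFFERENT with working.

Answer: DIFFERENT — A ⇓ S^7(Z), B ⇓ S^8(Z)

Derivation:
Term A:
  start: add(add(SSZ, SSSZ), add(SSZ, Z))
  →1  add(S(add(SZ, SSSZ)), add(SSZ, Z))
  →2  S(add(add(SZ, SSSZ), add(SSZ, Z)))
  →3  S(add(S(add(Z, SSSZ)), add(SSZ, Z)))
  →4  S(S(add(add(Z, SSSZ), add(SSZ, Z))))
  →5  S(S(add(SSSZ, add(SSZ, Z))))
  →6  S(S(S(add(SSZ, add(SSZ, Z)))))
  →7  S(S(S(S(add(SZ, add(SSZ, Z))))))
  →8  S(S(S(S(S(add(Z, add(SSZ, Z)))))))
  →9  S(S(S(S(S(add(SSZ, Z))))))
  →10  S(S(S(S(S(S(add(SZ, Z)))))))
  →11  S(S(S(S(S(S(S(add(Z, Z))))))))
  →12  S^7(Z)

Term B:
  start: add(add(mul(SSZ, SSZ), add(S^4(Z), Z)), Z)
  →1  add(add(add(SSZ, mul(SZ, SSZ)), add(S^4(Z), Z)), Z)
  →2  add(add(S(add(SZ, mul(SZ, SSZ))), add(S^4(Z), Z)), Z)
  →3  add(S(add(add(SZ, mul(SZ, SSZ)), add(S^4(Z), Z))), Z)
  →4  S(add(add(add(SZ, mul(SZ, SSZ)), add(S^4(Z), Z)), Z))
  →5  S(add(add(S(add(Z, mul(SZ, SSZ))), add(S^4(Z), Z)), Z))
  →6  S(add(S(add(add(Z, mul(SZ, SSZ)), add(S^4(Z), Z))), Z))
  →7  S(S(add(add(add(Z, mul(SZ, SSZ)), add(S^4(Z), Z)), Z)))
  →8  S(S(add(add(mul(SZ, SSZ), add(S^4(Z), Z)), Z)))
  →9  S(S(add(add(add(SSZ, mul(Z, SSZ)), add(S^4(Z), Z)), Z)))
  →10  S(S(add(add(S(add(SZ, mul(Z, SSZ))), add(S^4(Z), Z)), Z)))
  →11  S(S(add(S(add(add(SZ, mul(Z, SSZ)), add(S^4(Z), Z))), Z)))
  →12  S(S(S(add(add(add(SZ, mul(Z, SSZ)), add(S^4(Z), Z)), Z))))
  →13  S(S(S(add(add(S(add(Z, mul(Z, SSZ))), add(S^4(Z), Z)), Z))))
  →14  S(S(S(add(S(add(add(Z, mul(Z, SSZ)), add(S^4(Z), Z))), Z))))
  →15  S(S(S(S(add(add(add(Z, mul(Z, SSZ)), add(S^4(Z), Z)), Z)))))
  →16  S(S(S(S(add(add(mul(Z, SSZ), add(S^4(Z), Z)), Z)))))
  →17  S(S(S(S(add(add(Z, add(S^4(Z), Z)), Z)))))
  →18  S(S(S(S(add(add(S^4(Z), Z), Z)))))
  →19  S(S(S(S(add(S(add(SSSZ, Z)), Z)))))
  →20  S(S(S(S(S(add(add(SSSZ, Z), Z))))))
  →21  S(S(S(S(S(add(S(add(SSZ, Z)), Z))))))
  →22  S(S(S(S(S(S(add(add(SSZ, Z), Z)))))))
  →23  S(S(S(S(S(S(add(S(add(SZ, Z)), Z)))))))
  →24  S(S(S(S(S(S(S(add(add(SZ, Z), Z))))))))
  →25  S(S(S(S(S(S(S(add(S(add(Z, Z)), Z))))))))
  →26  S(S(S(S(S(S(S(S(add(add(Z, Z), Z)))))))))
  →27  S(S(S(S(S(S(S(S(add(Z, Z)))))))))
  →28  S^8(Z)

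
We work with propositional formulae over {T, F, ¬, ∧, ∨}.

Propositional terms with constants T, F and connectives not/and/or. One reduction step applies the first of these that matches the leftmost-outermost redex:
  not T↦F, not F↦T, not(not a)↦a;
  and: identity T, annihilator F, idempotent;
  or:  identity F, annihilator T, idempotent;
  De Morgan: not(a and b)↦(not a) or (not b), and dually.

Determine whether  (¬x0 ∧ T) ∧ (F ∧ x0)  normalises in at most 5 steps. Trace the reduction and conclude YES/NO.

Answer: YES — reaches normal form F in 3 ≤ 5 steps

Derivation:
  start: (¬x0 ∧ T) ∧ (F ∧ x0)
  →1  ¬x0 ∧ (F ∧ x0)
  →2  ¬x0 ∧ F
  →3  F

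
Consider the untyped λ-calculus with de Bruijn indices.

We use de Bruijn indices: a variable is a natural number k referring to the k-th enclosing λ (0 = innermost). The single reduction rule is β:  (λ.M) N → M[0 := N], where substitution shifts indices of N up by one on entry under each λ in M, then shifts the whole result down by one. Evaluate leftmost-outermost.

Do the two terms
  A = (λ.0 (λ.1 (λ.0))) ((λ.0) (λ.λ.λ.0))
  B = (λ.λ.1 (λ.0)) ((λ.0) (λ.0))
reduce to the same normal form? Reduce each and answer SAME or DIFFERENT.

Term A:
  start: (λ.0 (λ.1 (λ.0))) ((λ.0) (λ.λ.λ.0))
  step 1: (λ.0) (λ.λ.λ.0) (λ.(λ.0) (λ.λ.λ.0) (λ.0))
  step 2: (λ.λ.λ.0) (λ.(λ.0) (λ.λ.λ.0) (λ.0))
  step 3: λ.λ.0

Term B:
  start: (λ.λ.1 (λ.0)) ((λ.0) (λ.0))
  step 1: λ.(λ.0) (λ.0) (λ.0)
  step 2: λ.(λ.0) (λ.0)
  step 3: λ.λ.0

Answer: SAME — A ⇓ λ.λ.0, B ⇓ λ.λ.0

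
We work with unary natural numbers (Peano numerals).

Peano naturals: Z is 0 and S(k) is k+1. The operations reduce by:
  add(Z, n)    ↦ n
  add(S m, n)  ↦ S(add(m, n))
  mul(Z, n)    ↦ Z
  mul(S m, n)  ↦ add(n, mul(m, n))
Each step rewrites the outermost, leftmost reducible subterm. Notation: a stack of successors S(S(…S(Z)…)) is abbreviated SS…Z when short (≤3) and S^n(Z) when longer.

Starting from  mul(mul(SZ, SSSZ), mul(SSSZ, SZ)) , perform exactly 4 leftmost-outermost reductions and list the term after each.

  start: mul(mul(SZ, SSSZ), mul(SSSZ, SZ))
  [1] mul(add(SSSZ, mul(Z, SSSZ)), mul(SSSZ, SZ))
  [2] mul(S(add(SSZ, mul(Z, SSSZ))), mul(SSSZ, SZ))
  [3] add(mul(SSSZ, SZ), mul(add(SSZ, mul(Z, SSSZ)), mul(SSSZ, SZ)))
  [4] add(add(SZ, mul(SSZ, SZ)), mul(add(SSZ, mul(Z, SSSZ)), mul(SSSZ, SZ)))

Answer: after 4 steps: add(add(SZ, mul(SSZ, SZ)), mul(add(SSZ, mul(Z, SSSZ)), mul(SSSZ, SZ)))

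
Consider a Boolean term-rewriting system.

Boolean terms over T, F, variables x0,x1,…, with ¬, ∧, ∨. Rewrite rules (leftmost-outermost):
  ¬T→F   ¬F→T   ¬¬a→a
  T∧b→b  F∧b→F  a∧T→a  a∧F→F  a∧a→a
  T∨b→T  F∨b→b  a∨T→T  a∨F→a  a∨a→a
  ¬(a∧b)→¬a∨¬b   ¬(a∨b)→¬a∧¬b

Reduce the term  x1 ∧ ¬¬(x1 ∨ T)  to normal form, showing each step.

Answer: normal form = x1  (in 3 steps)

Derivation:
  start: x1 ∧ ¬¬(x1 ∨ T)
  →1  x1 ∧ (x1 ∨ T)
  →2  x1 ∧ T
  →3  x1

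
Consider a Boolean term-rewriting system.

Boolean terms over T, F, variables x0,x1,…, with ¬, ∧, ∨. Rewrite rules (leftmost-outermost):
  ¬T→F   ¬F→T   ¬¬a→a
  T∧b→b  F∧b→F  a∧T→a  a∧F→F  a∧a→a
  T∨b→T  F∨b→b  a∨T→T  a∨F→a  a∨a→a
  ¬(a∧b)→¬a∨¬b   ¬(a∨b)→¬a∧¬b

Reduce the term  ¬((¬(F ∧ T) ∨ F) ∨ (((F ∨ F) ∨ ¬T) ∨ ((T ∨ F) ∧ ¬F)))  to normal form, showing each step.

Answer: normal form = F  (in 6 steps)

Working:
  start: ¬((¬(F ∧ T) ∨ F) ∨ (((F ∨ F) ∨ ¬T) ∨ ((T ∨ F) ∧ ¬F)))
  [1] ¬(¬(F ∧ T) ∨ F) ∧ ¬(((F ∨ F) ∨ ¬T) ∨ ((T ∨ F) ∧ ¬F))
  [2] (¬¬(F ∧ T) ∧ ¬F) ∧ ¬(((F ∨ F) ∨ ¬T) ∨ ((T ∨ F) ∧ ¬F))
  [3] ((F ∧ T) ∧ ¬F) ∧ ¬(((F ∨ F) ∨ ¬T) ∨ ((T ∨ F) ∧ ¬F))
  [4] (F ∧ ¬F) ∧ ¬(((F ∨ F) ∨ ¬T) ∨ ((T ∨ F) ∧ ¬F))
  [5] F ∧ ¬(((F ∨ F) ∨ ¬T) ∨ ((T ∨ F) ∧ ¬F))
  [6] F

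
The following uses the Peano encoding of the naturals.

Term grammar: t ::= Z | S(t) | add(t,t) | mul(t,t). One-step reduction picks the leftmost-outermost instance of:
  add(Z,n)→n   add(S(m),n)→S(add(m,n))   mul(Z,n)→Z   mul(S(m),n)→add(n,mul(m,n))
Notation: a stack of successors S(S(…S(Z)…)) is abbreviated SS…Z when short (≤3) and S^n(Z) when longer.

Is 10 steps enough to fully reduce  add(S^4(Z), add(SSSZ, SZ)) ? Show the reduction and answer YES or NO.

Answer: YES — reaches normal form S^8(Z) in 9 ≤ 10 steps

Working:
  start: add(S^4(Z), add(SSSZ, SZ))
  step 1: S(add(SSSZ, add(SSSZ, SZ)))
  step 2: S(S(add(SSZ, add(SSSZ, SZ))))
  step 3: S(S(S(add(SZ, add(SSSZ, SZ)))))
  step 4: S(S(S(S(add(Z, add(SSSZ, SZ))))))
  step 5: S(S(S(S(add(SSSZ, SZ)))))
  step 6: S(S(S(S(S(add(SSZ, SZ))))))
  step 7: S(S(S(S(S(S(add(SZ, SZ)))))))
  step 8: S(S(S(S(S(S(S(add(Z, SZ))))))))
  step 9: S^8(Z)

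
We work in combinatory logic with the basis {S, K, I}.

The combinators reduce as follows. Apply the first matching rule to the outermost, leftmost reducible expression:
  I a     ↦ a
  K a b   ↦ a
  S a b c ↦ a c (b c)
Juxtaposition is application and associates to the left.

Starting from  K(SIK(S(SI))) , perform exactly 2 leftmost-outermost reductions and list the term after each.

Answer: after 2 steps: K(S(SI)(K(S(SI))))

Working:
  start: K(SIK(S(SI)))
  →1  K(I(S(SI))(K(S(SI))))
  →2  K(S(SI)(K(S(SI))))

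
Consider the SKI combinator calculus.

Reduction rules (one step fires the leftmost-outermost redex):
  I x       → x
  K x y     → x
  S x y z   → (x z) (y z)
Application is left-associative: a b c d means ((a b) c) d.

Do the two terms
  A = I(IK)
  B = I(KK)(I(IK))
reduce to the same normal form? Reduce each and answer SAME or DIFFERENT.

Term A:
  start: I(IK)
  →1  IK
  →2  K

Term B:
  start: I(KK)(I(IK))
  →1  KK(I(IK))
  →2  K

Answer: SAME — A ⇓ K, B ⇓ K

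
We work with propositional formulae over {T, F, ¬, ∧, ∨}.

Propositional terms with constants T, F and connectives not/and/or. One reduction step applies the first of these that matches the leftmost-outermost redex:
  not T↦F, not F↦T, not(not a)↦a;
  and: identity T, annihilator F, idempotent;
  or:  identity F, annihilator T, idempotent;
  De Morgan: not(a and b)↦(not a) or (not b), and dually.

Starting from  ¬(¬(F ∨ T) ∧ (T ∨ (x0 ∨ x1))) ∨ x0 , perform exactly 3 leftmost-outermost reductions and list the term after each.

  start: ¬(¬(F ∨ T) ∧ (T ∨ (x0 ∨ x1))) ∨ x0
  step 1: (¬¬(F ∨ T) ∨ ¬(T ∨ (x0 ∨ x1))) ∨ x0
  step 2: ((F ∨ T) ∨ ¬(T ∨ (x0 ∨ x1))) ∨ x0
  step 3: (T ∨ ¬(T ∨ (x0 ∨ x1))) ∨ x0

Answer: after 3 steps: (T ∨ ¬(T ∨ (x0 ∨ x1))) ∨ x0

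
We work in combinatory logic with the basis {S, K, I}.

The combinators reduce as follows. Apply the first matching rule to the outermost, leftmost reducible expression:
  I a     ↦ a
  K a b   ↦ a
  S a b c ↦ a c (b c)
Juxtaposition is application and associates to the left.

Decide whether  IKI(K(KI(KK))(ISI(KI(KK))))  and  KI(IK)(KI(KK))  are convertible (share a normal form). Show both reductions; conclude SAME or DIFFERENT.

Answer: SAME — A ⇓ I, B ⇓ I

Reduction:
Term A:
  start: IKI(K(KI(KK))(ISI(KI(KK))))
  →1  KI(K(KI(KK))(ISI(KI(KK))))
  →2  I

Term B:
  start: KI(IK)(KI(KK))
  →1  I(KI(KK))
  →2  KI(KK)
  →3  I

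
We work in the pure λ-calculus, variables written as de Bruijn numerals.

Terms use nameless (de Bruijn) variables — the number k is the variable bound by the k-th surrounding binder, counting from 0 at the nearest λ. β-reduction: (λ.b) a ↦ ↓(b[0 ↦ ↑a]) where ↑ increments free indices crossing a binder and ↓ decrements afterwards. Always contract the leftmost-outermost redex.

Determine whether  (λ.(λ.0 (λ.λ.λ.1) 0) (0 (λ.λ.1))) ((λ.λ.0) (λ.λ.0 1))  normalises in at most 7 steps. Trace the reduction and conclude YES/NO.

Answer: YES — reaches normal form λ.λ.λ.1 in 6 ≤ 7 steps

Reduction:
  start: (λ.(λ.0 (λ.λ.λ.1) 0) (0 (λ.λ.1))) ((λ.λ.0) (λ.λ.0 1))
  [1] (λ.0 (λ.λ.λ.1) 0) ((λ.λ.0) (λ.λ.0 1) (λ.λ.1))
  [2] (λ.λ.0) (λ.λ.0 1) (λ.λ.1) (λ.λ.λ.1) ((λ.λ.0) (λ.λ.0 1) (λ.λ.1))
  [3] (λ.0) (λ.λ.1) (λ.λ.λ.1) ((λ.λ.0) (λ.λ.0 1) (λ.λ.1))
  [4] (λ.λ.1) (λ.λ.λ.1) ((λ.λ.0) (λ.λ.0 1) (λ.λ.1))
  [5] (λ.λ.λ.λ.1) ((λ.λ.0) (λ.λ.0 1) (λ.λ.1))
  [6] λ.λ.λ.1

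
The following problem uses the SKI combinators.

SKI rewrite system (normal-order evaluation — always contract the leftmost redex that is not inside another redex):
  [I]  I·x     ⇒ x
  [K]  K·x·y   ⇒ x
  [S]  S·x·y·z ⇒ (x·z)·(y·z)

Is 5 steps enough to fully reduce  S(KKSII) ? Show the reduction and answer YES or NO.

  start: S(KKSII)
  →1  S(KII)
  →2  SI

Answer: YES — reaches normal form SI in 2 ≤ 5 steps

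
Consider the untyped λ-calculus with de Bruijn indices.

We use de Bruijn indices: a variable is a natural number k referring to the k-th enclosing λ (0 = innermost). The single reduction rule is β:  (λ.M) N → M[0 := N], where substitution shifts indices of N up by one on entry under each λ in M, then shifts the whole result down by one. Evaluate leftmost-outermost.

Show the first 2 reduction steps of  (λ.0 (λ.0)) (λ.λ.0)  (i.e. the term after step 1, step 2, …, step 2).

Answer: after 2 steps: λ.0

Working:
  start: (λ.0 (λ.0)) (λ.λ.0)
  [1] (λ.λ.0) (λ.0)
  [2] λ.0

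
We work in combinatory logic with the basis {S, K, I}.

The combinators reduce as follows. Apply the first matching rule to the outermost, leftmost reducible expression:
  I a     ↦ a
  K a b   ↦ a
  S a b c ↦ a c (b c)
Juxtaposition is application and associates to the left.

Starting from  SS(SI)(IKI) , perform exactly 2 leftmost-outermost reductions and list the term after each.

Answer: after 2 steps: S(KI)(SI(IKI))

Derivation:
  start: SS(SI)(IKI)
  step 1: S(IKI)(SI(IKI))
  step 2: S(KI)(SI(IKI))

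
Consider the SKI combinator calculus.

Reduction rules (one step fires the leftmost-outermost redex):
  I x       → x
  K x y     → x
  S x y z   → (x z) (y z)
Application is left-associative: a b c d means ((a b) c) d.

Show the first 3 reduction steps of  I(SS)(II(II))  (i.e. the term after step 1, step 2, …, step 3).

Answer: after 3 steps: SS(II)

Reduction:
  start: I(SS)(II(II))
  step 1: SS(II(II))
  step 2: SS(I(II))
  step 3: SS(II)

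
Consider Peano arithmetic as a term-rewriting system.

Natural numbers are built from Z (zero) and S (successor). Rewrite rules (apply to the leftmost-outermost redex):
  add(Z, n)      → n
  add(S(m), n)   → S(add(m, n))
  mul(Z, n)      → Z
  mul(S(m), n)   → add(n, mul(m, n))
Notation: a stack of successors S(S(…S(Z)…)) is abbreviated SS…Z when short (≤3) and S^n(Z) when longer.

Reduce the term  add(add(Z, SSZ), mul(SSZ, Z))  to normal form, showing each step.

Answer: normal form = SSZ  (in 9 steps)

Reduction:
  start: add(add(Z, SSZ), mul(SSZ, Z))
  [1] add(SSZ, mul(SSZ, Z))
  [2] S(add(SZ, mul(SSZ, Z)))
  [3] S(S(add(Z, mul(SSZ, Z))))
  [4] S(S(mul(SSZ, Z)))
  [5] S(S(add(Z, mul(SZ, Z))))
  [6] S(S(mul(SZ, Z)))
  [7] S(S(add(Z, mul(Z, Z))))
  [8] S(S(mul(Z, Z)))
  [9] SSZ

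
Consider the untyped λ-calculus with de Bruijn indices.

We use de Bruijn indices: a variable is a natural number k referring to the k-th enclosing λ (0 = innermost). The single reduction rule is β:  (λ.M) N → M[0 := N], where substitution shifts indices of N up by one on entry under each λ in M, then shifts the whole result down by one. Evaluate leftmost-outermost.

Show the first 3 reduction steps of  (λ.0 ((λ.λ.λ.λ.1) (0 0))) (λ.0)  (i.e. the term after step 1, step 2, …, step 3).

  start: (λ.0 ((λ.λ.λ.λ.1) (0 0))) (λ.0)
  step 1: (λ.0) ((λ.λ.λ.λ.1) ((λ.0) (λ.0)))
  step 2: (λ.λ.λ.λ.1) ((λ.0) (λ.0))
  step 3: λ.λ.λ.1

Answer: after 3 steps: λ.λ.λ.1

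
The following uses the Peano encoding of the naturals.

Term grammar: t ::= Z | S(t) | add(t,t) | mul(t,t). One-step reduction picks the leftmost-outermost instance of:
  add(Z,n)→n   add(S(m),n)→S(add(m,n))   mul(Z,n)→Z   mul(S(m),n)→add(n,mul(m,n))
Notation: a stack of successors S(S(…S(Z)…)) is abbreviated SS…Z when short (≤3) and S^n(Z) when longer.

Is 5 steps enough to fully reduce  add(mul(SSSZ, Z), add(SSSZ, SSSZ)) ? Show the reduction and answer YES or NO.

Answer: NO — after 5 steps the term is add(add(Z, mul(Z, Z)), add(SSSZ, SSSZ)), not yet normal

Reduction:
  start: add(mul(SSSZ, Z), add(SSSZ, SSSZ))
  →1  add(add(Z, mul(SSZ, Z)), add(SSSZ, SSSZ))
  →2  add(mul(SSZ, Z), add(SSSZ, SSSZ))
  →3  add(add(Z, mul(SZ, Z)), add(SSSZ, SSSZ))
  →4  add(mul(SZ, Z), add(SSSZ, SSSZ))
  →5  add(add(Z, mul(Z, Z)), add(SSSZ, SSSZ))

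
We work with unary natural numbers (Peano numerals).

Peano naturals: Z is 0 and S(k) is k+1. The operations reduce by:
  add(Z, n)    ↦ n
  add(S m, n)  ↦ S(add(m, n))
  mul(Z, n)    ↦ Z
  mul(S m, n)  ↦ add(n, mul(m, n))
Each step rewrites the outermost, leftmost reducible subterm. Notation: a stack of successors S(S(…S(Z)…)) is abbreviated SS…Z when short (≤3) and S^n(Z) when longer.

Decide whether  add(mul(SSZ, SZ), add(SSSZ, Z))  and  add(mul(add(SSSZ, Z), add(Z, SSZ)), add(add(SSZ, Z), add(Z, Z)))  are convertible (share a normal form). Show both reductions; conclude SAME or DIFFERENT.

Answer: DIFFERENT — A ⇓ S^5(Z), B ⇓ S^8(Z)

Derivation:
Term A:
  start: add(mul(SSZ, SZ), add(SSSZ, Z))
  step 1: add(add(SZ, mul(SZ, SZ)), add(SSSZ, Z))
  step 2: add(S(add(Z, mul(SZ, SZ))), add(SSSZ, Z))
  step 3: S(add(add(Z, mul(SZ, SZ)), add(SSSZ, Z)))
  step 4: S(add(mul(SZ, SZ), add(SSSZ, Z)))
  step 5: S(add(add(SZ, mul(Z, SZ)), add(SSSZ, Z)))
  step 6: S(add(S(add(Z, mul(Z, SZ))), add(SSSZ, Z)))
  step 7: S(S(add(add(Z, mul(Z, SZ)), add(SSSZ, Z))))
  step 8: S(S(add(mul(Z, SZ), add(SSSZ, Z))))
  step 9: S(S(add(Z, add(SSSZ, Z))))
  step 10: S(S(add(SSSZ, Z)))
  step 11: S(S(S(add(SSZ, Z))))
  step 12: S(S(S(S(add(SZ, Z)))))
  step 13: S(S(S(S(S(add(Z, Z))))))
  step 14: S^5(Z)

Term B:
  start: add(mul(add(SSSZ, Z), add(Z, SSZ)), add(add(SSZ, Z), add(Z, Z)))
  step 1: add(mul(S(add(SSZ, Z)), add(Z, SSZ)), add(add(SSZ, Z), add(Z, Z)))
  step 2: add(add(add(Z, SSZ), mul(add(SSZ, Z), add(Z, SSZ))), add(add(SSZ, Z), add(Z, Z)))
  step 3: add(add(SSZ, mul(add(SSZ, Z), add(Z, SSZ))), add(add(SSZ, Z), add(Z, Z)))
  step 4: add(S(add(SZ, mul(add(SSZ, Z), add(Z, SSZ)))), add(add(SSZ, Z), add(Z, Z)))
  step 5: S(add(add(SZ, mul(add(SSZ, Z), add(Z, SSZ))), add(add(SSZ, Z), add(Z, Z))))
  step 6: S(add(S(add(Z, mul(add(SSZ, Z), add(Z, SSZ)))), add(add(SSZ, Z), add(Z, Z))))
  step 7: S(S(add(add(Z, mul(add(SSZ, Z), add(Z, SSZ))), add(add(SSZ, Z), add(Z, Z)))))
  step 8: S(S(add(mul(add(SSZ, Z), add(Z, SSZ)), add(add(SSZ, Z), add(Z, Z)))))
  step 9: S(S(add(mul(S(add(SZ, Z)), add(Z, SSZ)), add(add(SSZ, Z), add(Z, Z)))))
  step 10: S(S(add(add(add(Z, SSZ), mul(add(SZ, Z), add(Z, SSZ))), add(add(SSZ, Z), add(Z, Z)))))
  step 11: S(S(add(add(SSZ, mul(add(SZ, Z), add(Z, SSZ))), add(add(SSZ, Z), add(Z, Z)))))
  step 12: S(S(add(S(add(SZ, mul(add(SZ, Z), add(Z, SSZ)))), add(add(SSZ, Z), add(Z, Z)))))
  step 13: S(S(S(add(add(SZ, mul(add(SZ, Z), add(Z, SSZ))), add(add(SSZ, Z), add(Z, Z))))))
  step 14: S(S(S(add(S(add(Z, mul(add(SZ, Z), add(Z, SSZ)))), add(add(SSZ, Z), add(Z, Z))))))
  step 15: S(S(S(S(add(add(Z, mul(add(SZ, Z), add(Z, SSZ))), add(add(SSZ, Z), add(Z, Z)))))))
  step 16: S(S(S(S(add(mul(add(SZ, Z), add(Z, SSZ)), add(add(SSZ, Z), add(Z, Z)))))))
  step 17: S(S(S(S(add(mul(S(add(Z, Z)), add(Z, SSZ)), add(add(SSZ, Z), add(Z, Z)))))))
  step 18: S(S(S(S(add(add(add(Z, SSZ), mul(add(Z, Z), add(Z, SSZ))), add(add(SSZ, Z), add(Z, Z)))))))
  step 19: S(S(S(S(add(add(SSZ, mul(add(Z, Z), add(Z, SSZ))), add(add(SSZ, Z), add(Z, Z)))))))
  step 20: S(S(S(S(add(S(add(SZ, mul(add(Z, Z), add(Z, SSZ)))), add(add(SSZ, Z), add(Z, Z)))))))
  step 21: S(S(S(S(S(add(add(SZ, mul(add(Z, Z), add(Z, SSZ))), add(add(SSZ, Z), add(Z, Z))))))))
  step 22: S(S(S(S(S(add(S(add(Z, mul(add(Z, Z), add(Z, SSZ)))), add(add(SSZ, Z), add(Z, Z))))))))
  step 23: S(S(S(S(S(S(add(add(Z, mul(add(Z, Z), add(Z, SSZ))), add(add(SSZ, Z), add(Z, Z)))))))))
  step 24: S(S(S(S(S(S(add(mul(add(Z, Z), add(Z, SSZ)), add(add(SSZ, Z), add(Z, Z)))))))))
  step 25: S(S(S(S(S(S(add(mul(Z, add(Z, SSZ)), add(add(SSZ, Z), add(Z, Z)))))))))
  step 26: S(S(S(S(S(S(add(Z, add(add(SSZ, Z), add(Z, Z)))))))))
  step 27: S(S(S(S(S(S(add(add(SSZ, Z), add(Z, Z))))))))
  step 28: S(S(S(S(S(S(add(S(add(SZ, Z)), add(Z, Z))))))))
  step 29: S(S(S(S(S(S(S(add(add(SZ, Z), add(Z, Z)))))))))
  step 30: S(S(S(S(S(S(S(add(S(add(Z, Z)), add(Z, Z)))))))))
  step 31: S(S(S(S(S(S(S(S(add(add(Z, Z), add(Z, Z))))))))))
  step 32: S(S(S(S(S(S(S(S(add(Z, add(Z, Z))))))))))
  step 33: S(S(S(S(S(S(S(S(add(Z, Z)))))))))
  step 34: S^8(Z)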